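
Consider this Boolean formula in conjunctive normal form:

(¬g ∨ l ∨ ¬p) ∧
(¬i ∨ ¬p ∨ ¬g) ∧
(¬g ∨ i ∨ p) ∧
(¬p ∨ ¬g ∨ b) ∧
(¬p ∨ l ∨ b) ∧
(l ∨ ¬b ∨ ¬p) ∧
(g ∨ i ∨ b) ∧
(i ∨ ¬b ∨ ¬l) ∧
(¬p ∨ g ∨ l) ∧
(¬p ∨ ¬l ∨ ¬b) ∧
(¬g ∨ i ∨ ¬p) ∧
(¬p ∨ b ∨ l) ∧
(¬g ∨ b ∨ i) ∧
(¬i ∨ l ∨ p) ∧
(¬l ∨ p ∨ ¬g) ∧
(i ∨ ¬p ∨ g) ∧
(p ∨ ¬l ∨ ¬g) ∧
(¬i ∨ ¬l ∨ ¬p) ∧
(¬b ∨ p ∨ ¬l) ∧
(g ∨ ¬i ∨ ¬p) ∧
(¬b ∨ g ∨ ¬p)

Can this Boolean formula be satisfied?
Yes

Yes, the formula is satisfiable.

One satisfying assignment is: p=False, g=False, b=False, i=True, l=True

Verification: With this assignment, all 21 clauses evaluate to true.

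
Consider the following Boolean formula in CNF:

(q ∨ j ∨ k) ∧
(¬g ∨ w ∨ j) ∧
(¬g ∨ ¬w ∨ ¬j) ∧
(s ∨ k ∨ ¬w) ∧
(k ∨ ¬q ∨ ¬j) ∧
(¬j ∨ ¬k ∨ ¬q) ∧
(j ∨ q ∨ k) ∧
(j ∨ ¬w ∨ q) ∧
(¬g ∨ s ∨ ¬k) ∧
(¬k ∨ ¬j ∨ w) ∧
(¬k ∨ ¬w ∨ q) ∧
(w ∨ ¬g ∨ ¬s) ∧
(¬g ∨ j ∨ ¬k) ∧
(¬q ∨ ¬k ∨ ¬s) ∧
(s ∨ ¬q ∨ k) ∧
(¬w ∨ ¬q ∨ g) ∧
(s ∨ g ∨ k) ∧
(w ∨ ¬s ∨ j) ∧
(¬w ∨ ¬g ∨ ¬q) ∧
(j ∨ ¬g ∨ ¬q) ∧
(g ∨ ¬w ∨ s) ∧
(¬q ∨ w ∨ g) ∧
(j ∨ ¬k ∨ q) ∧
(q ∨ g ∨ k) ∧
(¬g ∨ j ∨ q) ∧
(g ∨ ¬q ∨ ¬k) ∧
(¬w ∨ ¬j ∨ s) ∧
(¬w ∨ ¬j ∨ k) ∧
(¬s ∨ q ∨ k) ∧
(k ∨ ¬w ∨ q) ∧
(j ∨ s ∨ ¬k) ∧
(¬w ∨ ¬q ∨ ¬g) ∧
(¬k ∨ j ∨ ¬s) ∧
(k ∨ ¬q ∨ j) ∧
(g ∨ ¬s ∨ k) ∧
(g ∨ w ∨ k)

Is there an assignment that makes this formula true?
Yes

Yes, the formula is satisfiable.

One satisfying assignment is: s=False, k=False, j=True, w=False, q=False, g=True

Verification: With this assignment, all 36 clauses evaluate to true.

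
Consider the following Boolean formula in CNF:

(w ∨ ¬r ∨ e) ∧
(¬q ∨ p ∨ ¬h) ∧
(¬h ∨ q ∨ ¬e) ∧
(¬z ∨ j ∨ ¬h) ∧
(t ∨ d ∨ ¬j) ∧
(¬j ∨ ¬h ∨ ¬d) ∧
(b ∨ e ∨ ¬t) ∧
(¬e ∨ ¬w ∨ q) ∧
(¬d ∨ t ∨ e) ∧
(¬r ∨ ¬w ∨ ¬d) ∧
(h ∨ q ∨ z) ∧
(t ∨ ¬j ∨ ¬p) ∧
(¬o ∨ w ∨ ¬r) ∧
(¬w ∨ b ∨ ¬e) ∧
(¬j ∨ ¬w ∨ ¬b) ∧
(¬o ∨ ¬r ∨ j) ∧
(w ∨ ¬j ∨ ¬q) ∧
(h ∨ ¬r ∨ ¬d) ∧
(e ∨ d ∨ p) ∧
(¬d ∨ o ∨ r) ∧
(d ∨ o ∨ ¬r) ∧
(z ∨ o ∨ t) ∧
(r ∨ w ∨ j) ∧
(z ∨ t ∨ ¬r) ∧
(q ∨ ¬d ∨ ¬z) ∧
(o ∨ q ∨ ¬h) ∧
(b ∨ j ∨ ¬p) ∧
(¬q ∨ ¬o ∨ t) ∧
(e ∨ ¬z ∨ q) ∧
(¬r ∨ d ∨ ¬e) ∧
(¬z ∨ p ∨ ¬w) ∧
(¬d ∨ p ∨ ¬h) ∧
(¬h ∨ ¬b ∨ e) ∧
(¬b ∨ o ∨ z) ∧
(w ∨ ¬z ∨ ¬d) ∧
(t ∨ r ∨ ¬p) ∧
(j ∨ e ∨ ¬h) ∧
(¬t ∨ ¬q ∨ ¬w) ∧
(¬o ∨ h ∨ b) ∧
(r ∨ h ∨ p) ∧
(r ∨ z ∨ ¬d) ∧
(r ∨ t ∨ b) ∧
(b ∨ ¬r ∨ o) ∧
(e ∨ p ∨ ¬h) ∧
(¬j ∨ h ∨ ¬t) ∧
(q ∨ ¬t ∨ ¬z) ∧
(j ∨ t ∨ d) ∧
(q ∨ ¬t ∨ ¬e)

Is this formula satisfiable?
No

No, the formula is not satisfiable.

No assignment of truth values to the variables can make all 48 clauses true simultaneously.

The formula is UNSAT (unsatisfiable).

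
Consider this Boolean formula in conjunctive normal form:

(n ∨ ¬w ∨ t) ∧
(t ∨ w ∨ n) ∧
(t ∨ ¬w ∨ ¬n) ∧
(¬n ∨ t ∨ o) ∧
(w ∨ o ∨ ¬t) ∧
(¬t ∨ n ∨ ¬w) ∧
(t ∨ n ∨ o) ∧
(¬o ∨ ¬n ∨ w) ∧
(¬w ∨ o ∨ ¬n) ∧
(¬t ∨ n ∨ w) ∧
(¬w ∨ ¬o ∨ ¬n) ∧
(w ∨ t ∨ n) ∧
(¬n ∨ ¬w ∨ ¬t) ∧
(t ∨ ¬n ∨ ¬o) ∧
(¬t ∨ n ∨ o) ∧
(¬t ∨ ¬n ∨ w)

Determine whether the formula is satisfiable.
No

No, the formula is not satisfiable.

No assignment of truth values to the variables can make all 16 clauses true simultaneously.

The formula is UNSAT (unsatisfiable).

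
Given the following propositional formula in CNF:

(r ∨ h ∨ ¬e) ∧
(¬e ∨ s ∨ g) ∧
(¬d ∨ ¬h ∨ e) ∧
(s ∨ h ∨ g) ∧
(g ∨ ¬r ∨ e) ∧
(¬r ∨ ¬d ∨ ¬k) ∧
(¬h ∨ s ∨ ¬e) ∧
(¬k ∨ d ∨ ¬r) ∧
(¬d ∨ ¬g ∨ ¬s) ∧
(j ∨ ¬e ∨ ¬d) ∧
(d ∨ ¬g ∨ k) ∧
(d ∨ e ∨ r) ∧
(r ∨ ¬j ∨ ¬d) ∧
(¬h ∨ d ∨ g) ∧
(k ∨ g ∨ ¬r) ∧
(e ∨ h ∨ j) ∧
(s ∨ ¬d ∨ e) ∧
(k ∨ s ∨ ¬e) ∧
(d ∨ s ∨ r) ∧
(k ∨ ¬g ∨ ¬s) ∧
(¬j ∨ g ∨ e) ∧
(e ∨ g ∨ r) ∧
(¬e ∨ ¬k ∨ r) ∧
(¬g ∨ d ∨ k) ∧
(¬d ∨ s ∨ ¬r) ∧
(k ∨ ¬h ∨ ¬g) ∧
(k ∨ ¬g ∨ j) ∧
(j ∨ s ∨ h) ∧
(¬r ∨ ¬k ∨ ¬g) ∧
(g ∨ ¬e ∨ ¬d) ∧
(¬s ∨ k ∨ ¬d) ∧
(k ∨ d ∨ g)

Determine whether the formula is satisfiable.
No

No, the formula is not satisfiable.

No assignment of truth values to the variables can make all 32 clauses true simultaneously.

The formula is UNSAT (unsatisfiable).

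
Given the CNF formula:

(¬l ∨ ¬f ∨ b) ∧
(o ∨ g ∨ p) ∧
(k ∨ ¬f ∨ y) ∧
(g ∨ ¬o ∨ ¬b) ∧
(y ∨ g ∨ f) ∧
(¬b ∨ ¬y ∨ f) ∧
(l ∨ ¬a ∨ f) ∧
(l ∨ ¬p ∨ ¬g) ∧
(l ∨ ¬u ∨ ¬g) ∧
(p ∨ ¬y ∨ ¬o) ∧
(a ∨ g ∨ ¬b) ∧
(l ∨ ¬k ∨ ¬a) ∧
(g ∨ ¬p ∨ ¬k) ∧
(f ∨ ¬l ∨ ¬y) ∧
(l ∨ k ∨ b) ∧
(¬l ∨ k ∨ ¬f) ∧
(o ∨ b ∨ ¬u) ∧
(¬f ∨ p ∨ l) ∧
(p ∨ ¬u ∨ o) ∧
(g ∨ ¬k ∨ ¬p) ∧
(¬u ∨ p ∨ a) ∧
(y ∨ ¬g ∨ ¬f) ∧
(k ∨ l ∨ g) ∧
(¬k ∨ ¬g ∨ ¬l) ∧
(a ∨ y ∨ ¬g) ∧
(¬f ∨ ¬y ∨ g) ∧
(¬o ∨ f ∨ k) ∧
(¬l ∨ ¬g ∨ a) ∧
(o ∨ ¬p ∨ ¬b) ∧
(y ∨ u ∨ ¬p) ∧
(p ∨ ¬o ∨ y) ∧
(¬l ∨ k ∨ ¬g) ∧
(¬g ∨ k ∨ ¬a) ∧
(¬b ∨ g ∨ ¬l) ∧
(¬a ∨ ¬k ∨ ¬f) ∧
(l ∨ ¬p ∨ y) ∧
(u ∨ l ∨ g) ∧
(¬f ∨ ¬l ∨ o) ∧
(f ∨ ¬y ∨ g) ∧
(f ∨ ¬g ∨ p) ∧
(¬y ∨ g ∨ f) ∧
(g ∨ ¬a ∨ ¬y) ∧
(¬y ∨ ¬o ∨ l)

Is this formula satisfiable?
No

No, the formula is not satisfiable.

No assignment of truth values to the variables can make all 43 clauses true simultaneously.

The formula is UNSAT (unsatisfiable).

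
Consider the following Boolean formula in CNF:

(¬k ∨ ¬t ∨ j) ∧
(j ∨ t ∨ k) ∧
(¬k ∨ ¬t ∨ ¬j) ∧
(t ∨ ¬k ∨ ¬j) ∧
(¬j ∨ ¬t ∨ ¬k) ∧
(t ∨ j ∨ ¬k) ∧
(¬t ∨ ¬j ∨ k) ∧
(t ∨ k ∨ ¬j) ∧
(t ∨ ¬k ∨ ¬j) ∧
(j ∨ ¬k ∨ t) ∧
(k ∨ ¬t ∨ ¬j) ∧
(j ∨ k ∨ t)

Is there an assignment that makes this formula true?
Yes

Yes, the formula is satisfiable.

One satisfying assignment is: j=False, t=True, k=False

Verification: With this assignment, all 12 clauses evaluate to true.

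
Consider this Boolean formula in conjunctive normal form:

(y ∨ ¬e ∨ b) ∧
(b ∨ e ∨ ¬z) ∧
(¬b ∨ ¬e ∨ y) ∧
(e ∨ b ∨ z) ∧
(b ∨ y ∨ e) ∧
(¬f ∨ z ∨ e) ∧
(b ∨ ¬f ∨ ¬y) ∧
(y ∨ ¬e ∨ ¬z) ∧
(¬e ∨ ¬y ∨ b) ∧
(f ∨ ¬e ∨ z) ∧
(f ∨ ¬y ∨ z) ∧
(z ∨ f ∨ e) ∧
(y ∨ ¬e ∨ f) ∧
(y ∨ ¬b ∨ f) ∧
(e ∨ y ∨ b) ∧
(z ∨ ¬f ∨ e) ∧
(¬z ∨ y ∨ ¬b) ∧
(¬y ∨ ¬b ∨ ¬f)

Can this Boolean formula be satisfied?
Yes

Yes, the formula is satisfiable.

One satisfying assignment is: b=True, e=False, y=True, z=True, f=False

Verification: With this assignment, all 18 clauses evaluate to true.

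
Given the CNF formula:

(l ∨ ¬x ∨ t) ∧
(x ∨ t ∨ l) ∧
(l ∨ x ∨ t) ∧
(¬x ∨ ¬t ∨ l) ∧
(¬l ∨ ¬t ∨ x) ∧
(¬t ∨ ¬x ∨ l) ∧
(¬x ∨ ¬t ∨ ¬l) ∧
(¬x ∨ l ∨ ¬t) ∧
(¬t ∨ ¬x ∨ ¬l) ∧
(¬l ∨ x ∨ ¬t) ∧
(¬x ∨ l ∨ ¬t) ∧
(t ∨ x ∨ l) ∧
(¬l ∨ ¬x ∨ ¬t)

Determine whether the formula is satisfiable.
Yes

Yes, the formula is satisfiable.

One satisfying assignment is: x=False, t=True, l=False

Verification: With this assignment, all 13 clauses evaluate to true.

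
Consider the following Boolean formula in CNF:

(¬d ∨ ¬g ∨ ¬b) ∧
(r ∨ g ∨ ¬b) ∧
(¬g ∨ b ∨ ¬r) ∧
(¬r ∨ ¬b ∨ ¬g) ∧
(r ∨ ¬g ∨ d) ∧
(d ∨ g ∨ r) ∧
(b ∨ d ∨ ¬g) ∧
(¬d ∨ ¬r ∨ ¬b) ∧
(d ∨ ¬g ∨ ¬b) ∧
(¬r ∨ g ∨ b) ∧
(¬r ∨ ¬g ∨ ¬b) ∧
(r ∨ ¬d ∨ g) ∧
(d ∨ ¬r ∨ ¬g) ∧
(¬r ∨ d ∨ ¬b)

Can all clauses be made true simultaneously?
Yes

Yes, the formula is satisfiable.

One satisfying assignment is: r=False, d=True, b=False, g=True

Verification: With this assignment, all 14 clauses evaluate to true.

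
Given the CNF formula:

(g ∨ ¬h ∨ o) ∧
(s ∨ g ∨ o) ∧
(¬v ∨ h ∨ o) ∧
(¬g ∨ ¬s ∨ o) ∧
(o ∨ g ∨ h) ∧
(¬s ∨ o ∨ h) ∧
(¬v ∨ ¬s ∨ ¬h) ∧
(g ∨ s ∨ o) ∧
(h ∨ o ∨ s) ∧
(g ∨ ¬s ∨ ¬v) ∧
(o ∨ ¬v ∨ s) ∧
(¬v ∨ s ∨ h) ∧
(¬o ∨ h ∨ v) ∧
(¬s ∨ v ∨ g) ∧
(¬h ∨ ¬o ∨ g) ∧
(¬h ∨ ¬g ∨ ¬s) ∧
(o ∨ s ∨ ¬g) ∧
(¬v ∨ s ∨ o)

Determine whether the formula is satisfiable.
Yes

Yes, the formula is satisfiable.

One satisfying assignment is: g=True, o=True, s=False, h=True, v=True

Verification: With this assignment, all 18 clauses evaluate to true.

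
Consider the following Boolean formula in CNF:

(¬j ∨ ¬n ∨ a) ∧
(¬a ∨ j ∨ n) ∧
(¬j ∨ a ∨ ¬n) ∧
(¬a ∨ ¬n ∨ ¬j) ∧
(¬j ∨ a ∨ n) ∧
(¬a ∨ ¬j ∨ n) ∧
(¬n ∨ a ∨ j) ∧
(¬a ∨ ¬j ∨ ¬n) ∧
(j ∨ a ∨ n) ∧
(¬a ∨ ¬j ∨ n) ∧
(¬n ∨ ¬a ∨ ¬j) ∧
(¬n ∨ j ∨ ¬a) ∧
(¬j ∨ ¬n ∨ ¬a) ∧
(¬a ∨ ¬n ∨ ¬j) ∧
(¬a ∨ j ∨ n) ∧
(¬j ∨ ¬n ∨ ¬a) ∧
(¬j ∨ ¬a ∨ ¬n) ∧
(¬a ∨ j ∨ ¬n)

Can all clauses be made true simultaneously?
No

No, the formula is not satisfiable.

No assignment of truth values to the variables can make all 18 clauses true simultaneously.

The formula is UNSAT (unsatisfiable).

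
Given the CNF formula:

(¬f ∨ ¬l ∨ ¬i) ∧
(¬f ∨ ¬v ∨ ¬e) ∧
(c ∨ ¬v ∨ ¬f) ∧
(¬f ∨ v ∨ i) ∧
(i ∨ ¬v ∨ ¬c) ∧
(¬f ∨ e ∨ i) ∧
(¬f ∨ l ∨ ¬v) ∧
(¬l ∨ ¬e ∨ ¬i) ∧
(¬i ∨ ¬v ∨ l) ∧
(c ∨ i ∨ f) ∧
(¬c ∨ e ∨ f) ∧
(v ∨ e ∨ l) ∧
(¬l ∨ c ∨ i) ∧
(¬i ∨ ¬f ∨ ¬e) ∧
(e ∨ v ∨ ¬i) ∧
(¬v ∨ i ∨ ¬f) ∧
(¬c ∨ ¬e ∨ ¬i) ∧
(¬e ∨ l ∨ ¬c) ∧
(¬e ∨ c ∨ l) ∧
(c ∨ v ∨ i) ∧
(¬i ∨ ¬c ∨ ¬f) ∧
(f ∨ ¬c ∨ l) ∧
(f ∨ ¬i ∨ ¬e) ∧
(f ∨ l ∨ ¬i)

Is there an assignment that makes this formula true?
Yes

Yes, the formula is satisfiable.

One satisfying assignment is: f=False, e=False, c=False, v=True, l=True, i=True

Verification: With this assignment, all 24 clauses evaluate to true.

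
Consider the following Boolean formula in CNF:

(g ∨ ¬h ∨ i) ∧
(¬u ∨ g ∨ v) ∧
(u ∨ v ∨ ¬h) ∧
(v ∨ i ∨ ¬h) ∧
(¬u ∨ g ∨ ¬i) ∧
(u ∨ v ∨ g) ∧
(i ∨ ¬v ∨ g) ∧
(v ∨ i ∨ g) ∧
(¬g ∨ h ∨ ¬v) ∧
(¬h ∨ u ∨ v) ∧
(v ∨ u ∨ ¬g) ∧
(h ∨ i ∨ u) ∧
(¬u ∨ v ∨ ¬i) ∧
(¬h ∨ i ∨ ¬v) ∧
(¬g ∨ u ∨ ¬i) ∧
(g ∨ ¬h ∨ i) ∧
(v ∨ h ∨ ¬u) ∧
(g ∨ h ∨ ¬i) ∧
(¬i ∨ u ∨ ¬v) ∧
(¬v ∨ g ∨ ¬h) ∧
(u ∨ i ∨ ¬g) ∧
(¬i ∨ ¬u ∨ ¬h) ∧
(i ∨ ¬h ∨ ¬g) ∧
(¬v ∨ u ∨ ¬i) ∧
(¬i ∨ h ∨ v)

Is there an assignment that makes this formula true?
No

No, the formula is not satisfiable.

No assignment of truth values to the variables can make all 25 clauses true simultaneously.

The formula is UNSAT (unsatisfiable).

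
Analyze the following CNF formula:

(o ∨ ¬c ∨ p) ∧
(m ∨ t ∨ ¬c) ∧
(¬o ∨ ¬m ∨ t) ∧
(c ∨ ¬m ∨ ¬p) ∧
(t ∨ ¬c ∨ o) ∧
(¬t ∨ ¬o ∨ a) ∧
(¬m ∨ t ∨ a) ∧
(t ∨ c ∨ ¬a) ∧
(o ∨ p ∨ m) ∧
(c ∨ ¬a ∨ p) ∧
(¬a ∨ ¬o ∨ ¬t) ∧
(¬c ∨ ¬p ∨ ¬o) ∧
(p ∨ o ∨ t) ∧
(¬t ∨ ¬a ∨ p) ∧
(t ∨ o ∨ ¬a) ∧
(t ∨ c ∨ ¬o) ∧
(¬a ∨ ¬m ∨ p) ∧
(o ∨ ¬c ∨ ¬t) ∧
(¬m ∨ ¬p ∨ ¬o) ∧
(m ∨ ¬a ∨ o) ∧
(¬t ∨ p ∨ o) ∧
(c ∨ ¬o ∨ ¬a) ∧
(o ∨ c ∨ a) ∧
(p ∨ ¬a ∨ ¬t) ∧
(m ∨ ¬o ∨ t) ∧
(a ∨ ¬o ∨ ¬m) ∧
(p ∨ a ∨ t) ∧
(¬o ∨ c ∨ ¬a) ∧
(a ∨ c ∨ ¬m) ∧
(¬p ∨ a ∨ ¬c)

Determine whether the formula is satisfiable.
No

No, the formula is not satisfiable.

No assignment of truth values to the variables can make all 30 clauses true simultaneously.

The formula is UNSAT (unsatisfiable).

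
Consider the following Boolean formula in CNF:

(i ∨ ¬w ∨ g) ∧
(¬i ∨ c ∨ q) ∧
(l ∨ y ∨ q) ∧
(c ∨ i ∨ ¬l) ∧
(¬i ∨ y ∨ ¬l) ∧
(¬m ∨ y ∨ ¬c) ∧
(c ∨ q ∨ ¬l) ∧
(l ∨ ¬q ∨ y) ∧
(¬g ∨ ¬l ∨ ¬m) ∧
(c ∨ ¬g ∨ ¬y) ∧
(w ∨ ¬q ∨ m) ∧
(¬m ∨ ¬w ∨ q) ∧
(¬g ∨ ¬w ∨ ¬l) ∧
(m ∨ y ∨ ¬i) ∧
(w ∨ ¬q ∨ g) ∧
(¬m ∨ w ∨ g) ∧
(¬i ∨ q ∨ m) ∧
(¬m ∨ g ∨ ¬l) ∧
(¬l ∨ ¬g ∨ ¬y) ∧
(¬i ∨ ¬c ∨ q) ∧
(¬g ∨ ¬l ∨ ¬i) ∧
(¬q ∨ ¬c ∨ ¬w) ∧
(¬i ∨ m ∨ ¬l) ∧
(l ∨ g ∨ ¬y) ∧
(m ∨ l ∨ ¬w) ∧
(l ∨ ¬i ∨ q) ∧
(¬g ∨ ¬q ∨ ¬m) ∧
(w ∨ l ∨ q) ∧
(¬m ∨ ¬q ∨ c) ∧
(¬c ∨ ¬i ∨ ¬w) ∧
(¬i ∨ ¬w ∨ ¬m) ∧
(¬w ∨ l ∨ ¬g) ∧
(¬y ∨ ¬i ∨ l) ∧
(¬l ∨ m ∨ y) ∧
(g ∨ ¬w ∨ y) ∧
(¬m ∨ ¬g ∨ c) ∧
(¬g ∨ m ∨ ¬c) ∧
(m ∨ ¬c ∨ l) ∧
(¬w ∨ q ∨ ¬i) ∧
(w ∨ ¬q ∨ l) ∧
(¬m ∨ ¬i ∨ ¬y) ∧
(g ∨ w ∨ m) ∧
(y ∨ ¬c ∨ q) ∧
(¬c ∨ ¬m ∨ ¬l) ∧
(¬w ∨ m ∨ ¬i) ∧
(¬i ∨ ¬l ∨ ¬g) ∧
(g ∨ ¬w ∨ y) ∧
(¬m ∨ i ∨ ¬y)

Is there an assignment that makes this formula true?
No

No, the formula is not satisfiable.

No assignment of truth values to the variables can make all 48 clauses true simultaneously.

The formula is UNSAT (unsatisfiable).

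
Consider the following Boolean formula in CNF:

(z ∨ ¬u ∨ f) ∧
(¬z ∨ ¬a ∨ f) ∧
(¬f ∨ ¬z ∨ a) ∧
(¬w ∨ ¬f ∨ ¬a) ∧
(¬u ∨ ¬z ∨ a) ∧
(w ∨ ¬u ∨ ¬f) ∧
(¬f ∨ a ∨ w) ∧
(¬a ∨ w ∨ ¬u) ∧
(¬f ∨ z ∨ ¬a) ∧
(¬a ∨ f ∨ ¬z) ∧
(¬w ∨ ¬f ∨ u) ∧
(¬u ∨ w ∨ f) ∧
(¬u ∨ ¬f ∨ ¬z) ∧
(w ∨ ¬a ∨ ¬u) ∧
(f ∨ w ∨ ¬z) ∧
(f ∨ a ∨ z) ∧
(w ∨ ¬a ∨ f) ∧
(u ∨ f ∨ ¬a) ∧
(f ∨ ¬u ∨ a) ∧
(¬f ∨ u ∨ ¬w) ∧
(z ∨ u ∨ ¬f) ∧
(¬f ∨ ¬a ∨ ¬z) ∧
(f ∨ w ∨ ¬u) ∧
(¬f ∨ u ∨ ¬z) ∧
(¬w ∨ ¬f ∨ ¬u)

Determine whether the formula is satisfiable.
Yes

Yes, the formula is satisfiable.

One satisfying assignment is: a=False, z=True, f=False, w=True, u=False

Verification: With this assignment, all 25 clauses evaluate to true.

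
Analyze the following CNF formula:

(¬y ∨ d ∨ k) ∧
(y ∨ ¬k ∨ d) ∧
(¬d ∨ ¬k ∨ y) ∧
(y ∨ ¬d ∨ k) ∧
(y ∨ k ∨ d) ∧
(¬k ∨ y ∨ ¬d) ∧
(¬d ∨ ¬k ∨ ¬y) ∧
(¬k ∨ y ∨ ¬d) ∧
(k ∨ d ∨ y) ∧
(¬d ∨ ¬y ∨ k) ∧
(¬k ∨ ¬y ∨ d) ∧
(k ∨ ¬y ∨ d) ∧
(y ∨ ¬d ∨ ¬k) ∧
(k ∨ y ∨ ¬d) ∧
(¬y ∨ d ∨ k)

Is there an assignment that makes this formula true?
No

No, the formula is not satisfiable.

No assignment of truth values to the variables can make all 15 clauses true simultaneously.

The formula is UNSAT (unsatisfiable).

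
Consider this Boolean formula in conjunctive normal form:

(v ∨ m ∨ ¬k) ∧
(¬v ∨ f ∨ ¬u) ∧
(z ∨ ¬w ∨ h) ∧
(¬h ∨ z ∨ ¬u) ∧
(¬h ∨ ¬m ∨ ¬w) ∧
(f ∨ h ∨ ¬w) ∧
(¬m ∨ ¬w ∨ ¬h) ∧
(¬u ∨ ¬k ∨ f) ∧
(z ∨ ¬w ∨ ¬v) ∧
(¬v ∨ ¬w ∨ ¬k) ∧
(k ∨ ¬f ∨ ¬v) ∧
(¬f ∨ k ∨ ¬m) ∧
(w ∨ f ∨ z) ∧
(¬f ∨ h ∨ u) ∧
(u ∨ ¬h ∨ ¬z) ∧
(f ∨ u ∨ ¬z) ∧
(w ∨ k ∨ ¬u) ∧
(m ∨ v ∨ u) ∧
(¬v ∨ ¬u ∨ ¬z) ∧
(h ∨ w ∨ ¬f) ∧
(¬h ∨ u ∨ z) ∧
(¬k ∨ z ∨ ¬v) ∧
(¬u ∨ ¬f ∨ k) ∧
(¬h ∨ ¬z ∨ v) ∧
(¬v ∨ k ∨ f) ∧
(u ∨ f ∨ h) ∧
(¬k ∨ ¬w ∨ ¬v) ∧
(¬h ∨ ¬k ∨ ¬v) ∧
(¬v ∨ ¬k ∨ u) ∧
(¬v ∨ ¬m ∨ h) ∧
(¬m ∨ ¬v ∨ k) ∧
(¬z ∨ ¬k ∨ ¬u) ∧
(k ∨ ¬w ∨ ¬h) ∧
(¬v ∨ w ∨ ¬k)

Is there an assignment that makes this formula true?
No

No, the formula is not satisfiable.

No assignment of truth values to the variables can make all 34 clauses true simultaneously.

The formula is UNSAT (unsatisfiable).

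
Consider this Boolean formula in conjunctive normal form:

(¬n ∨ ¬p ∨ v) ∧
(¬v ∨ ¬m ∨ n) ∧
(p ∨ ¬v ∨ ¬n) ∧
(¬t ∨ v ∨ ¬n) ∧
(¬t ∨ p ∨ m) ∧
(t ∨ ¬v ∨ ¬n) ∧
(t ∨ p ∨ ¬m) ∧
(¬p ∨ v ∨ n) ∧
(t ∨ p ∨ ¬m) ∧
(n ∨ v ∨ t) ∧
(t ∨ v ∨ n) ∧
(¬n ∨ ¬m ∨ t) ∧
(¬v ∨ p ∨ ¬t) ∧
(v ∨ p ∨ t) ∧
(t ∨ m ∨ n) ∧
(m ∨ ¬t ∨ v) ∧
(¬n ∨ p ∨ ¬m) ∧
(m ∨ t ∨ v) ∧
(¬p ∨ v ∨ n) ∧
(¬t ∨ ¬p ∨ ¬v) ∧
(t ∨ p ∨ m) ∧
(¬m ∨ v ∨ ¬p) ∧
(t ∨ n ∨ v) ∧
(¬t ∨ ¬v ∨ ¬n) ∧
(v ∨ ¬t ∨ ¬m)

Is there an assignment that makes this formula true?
No

No, the formula is not satisfiable.

No assignment of truth values to the variables can make all 25 clauses true simultaneously.

The formula is UNSAT (unsatisfiable).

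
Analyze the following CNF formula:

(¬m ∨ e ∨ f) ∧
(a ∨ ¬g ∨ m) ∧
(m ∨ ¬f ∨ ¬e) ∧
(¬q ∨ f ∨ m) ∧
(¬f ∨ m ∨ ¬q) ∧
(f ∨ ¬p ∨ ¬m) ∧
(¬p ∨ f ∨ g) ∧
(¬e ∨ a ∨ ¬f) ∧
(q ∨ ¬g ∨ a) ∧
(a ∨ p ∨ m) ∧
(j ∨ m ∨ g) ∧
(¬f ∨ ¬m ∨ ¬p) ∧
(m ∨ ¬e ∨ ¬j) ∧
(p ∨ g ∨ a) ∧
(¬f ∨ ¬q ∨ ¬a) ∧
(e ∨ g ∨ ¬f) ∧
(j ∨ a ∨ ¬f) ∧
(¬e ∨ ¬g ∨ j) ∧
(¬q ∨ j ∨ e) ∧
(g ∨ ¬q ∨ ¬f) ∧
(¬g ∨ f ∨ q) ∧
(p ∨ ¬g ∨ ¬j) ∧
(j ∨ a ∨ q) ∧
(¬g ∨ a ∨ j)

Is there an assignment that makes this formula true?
Yes

Yes, the formula is satisfiable.

One satisfying assignment is: f=True, g=False, m=True, a=True, j=False, e=True, q=False, p=False

Verification: With this assignment, all 24 clauses evaluate to true.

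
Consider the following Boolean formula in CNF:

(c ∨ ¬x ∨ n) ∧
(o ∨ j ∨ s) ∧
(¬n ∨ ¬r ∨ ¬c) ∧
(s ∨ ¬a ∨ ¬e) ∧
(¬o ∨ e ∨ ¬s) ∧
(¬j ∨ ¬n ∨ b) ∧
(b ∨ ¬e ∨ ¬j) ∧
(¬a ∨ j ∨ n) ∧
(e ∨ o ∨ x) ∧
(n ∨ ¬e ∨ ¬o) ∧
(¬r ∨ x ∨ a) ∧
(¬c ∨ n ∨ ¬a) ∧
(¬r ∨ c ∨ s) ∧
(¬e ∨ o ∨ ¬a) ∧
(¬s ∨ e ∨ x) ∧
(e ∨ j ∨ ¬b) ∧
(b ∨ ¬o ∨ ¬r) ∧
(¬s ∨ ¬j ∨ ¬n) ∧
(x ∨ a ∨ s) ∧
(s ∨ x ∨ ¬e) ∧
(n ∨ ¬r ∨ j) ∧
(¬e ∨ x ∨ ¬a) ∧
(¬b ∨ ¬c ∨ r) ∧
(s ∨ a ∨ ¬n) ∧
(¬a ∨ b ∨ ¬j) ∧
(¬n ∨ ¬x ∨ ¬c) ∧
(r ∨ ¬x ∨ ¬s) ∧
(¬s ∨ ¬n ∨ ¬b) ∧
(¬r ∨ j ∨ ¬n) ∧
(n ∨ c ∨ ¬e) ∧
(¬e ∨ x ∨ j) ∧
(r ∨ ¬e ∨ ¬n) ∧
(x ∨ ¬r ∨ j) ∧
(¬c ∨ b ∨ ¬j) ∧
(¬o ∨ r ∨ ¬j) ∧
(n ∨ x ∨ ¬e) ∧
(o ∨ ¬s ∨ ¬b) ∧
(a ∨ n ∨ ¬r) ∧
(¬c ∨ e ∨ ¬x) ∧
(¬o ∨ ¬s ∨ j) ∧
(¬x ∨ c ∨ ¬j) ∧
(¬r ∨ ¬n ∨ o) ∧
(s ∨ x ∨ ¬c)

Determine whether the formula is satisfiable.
Yes

Yes, the formula is satisfiable.

One satisfying assignment is: s=False, r=False, e=False, o=True, n=True, j=False, c=False, x=True, a=True, b=False

Verification: With this assignment, all 43 clauses evaluate to true.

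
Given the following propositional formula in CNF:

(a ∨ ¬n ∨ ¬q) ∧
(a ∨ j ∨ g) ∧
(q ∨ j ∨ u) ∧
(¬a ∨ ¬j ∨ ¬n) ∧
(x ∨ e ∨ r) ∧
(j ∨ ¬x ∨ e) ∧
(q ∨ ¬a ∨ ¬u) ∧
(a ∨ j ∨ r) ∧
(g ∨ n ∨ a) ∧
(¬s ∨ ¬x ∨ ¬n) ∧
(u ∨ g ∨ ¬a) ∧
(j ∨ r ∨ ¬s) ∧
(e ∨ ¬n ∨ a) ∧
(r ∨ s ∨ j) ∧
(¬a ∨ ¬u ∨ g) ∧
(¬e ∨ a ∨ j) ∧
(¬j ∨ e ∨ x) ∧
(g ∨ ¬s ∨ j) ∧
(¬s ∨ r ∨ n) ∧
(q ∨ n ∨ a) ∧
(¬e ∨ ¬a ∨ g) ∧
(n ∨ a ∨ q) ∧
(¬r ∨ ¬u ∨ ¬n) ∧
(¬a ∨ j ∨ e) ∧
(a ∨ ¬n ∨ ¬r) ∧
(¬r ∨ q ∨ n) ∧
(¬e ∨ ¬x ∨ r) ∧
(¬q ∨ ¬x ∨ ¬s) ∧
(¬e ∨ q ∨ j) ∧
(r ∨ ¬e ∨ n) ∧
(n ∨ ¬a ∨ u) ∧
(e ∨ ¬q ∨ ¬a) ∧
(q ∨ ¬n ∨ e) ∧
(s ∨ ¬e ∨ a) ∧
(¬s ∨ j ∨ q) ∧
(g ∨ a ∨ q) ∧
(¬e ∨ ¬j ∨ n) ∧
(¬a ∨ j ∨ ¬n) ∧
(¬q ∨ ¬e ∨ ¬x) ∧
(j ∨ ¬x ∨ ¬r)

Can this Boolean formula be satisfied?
Yes

Yes, the formula is satisfiable.

One satisfying assignment is: r=False, q=True, e=False, n=False, j=True, x=True, g=True, u=False, s=False, a=False

Verification: With this assignment, all 40 clauses evaluate to true.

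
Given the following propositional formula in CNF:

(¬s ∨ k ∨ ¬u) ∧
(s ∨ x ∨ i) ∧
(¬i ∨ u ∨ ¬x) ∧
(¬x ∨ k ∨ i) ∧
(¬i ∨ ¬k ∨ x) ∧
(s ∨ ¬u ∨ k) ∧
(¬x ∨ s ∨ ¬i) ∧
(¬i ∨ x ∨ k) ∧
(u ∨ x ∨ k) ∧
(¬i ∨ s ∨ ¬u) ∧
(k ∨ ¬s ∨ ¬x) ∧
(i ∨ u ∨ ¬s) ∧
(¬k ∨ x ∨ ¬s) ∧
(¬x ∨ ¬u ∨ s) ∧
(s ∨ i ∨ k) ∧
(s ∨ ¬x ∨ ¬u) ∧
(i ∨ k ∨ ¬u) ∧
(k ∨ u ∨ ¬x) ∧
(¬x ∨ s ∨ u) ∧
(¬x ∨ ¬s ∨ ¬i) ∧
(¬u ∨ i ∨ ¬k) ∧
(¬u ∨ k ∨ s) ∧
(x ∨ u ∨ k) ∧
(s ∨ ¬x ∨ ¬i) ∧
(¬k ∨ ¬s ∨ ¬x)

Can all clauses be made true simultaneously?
No

No, the formula is not satisfiable.

No assignment of truth values to the variables can make all 25 clauses true simultaneously.

The formula is UNSAT (unsatisfiable).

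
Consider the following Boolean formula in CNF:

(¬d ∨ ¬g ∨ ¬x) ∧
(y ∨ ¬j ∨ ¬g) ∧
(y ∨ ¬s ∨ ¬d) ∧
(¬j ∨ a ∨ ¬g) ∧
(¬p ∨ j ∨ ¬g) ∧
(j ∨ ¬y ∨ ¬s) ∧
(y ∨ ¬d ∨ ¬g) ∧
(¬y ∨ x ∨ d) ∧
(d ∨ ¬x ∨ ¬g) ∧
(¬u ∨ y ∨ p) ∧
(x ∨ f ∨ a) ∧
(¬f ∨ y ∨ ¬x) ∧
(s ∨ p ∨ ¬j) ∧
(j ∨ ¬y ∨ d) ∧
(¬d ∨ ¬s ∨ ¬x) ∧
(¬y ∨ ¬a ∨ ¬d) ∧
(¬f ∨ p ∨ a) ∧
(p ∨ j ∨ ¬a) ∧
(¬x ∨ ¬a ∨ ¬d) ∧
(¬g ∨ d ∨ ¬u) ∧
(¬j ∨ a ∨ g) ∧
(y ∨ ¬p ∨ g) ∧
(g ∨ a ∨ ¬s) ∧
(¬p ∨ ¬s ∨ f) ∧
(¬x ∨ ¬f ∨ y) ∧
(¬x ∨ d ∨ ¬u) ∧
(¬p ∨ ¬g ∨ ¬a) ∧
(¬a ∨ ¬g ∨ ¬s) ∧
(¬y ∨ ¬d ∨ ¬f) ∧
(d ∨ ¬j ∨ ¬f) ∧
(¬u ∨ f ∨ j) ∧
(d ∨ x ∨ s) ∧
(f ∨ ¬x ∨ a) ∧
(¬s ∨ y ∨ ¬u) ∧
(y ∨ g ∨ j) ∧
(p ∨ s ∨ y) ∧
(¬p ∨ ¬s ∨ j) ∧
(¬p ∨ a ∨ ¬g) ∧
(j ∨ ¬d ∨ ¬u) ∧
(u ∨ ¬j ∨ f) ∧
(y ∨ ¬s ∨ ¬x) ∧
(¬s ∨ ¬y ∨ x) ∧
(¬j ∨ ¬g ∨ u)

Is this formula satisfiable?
No

No, the formula is not satisfiable.

No assignment of truth values to the variables can make all 43 clauses true simultaneously.

The formula is UNSAT (unsatisfiable).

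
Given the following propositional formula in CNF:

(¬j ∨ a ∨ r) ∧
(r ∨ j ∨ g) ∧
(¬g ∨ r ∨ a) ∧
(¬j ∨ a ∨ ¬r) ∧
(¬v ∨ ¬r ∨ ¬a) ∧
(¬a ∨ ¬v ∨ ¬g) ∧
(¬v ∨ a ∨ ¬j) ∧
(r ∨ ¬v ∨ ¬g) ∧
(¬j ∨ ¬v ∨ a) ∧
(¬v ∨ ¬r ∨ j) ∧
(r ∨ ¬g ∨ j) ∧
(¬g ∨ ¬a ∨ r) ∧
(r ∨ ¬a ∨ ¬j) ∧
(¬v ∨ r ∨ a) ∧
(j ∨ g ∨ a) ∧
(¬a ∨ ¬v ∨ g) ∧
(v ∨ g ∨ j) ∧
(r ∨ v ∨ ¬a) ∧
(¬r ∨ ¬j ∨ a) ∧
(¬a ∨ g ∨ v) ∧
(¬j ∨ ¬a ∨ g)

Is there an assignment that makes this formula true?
Yes

Yes, the formula is satisfiable.

One satisfying assignment is: a=False, g=True, v=False, j=False, r=True

Verification: With this assignment, all 21 clauses evaluate to true.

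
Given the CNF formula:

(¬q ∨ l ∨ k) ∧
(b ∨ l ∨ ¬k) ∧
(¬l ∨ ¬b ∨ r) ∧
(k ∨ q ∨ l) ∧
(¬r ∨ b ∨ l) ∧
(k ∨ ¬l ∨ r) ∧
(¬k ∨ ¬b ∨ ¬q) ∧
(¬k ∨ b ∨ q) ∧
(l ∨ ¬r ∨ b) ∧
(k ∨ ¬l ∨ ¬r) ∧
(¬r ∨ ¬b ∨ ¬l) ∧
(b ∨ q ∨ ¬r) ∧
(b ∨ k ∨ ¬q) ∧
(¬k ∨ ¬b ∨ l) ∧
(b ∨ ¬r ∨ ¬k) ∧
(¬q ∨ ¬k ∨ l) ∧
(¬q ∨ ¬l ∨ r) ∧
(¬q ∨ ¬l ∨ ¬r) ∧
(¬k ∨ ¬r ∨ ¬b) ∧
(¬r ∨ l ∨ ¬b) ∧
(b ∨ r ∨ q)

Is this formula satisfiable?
No

No, the formula is not satisfiable.

No assignment of truth values to the variables can make all 21 clauses true simultaneously.

The formula is UNSAT (unsatisfiable).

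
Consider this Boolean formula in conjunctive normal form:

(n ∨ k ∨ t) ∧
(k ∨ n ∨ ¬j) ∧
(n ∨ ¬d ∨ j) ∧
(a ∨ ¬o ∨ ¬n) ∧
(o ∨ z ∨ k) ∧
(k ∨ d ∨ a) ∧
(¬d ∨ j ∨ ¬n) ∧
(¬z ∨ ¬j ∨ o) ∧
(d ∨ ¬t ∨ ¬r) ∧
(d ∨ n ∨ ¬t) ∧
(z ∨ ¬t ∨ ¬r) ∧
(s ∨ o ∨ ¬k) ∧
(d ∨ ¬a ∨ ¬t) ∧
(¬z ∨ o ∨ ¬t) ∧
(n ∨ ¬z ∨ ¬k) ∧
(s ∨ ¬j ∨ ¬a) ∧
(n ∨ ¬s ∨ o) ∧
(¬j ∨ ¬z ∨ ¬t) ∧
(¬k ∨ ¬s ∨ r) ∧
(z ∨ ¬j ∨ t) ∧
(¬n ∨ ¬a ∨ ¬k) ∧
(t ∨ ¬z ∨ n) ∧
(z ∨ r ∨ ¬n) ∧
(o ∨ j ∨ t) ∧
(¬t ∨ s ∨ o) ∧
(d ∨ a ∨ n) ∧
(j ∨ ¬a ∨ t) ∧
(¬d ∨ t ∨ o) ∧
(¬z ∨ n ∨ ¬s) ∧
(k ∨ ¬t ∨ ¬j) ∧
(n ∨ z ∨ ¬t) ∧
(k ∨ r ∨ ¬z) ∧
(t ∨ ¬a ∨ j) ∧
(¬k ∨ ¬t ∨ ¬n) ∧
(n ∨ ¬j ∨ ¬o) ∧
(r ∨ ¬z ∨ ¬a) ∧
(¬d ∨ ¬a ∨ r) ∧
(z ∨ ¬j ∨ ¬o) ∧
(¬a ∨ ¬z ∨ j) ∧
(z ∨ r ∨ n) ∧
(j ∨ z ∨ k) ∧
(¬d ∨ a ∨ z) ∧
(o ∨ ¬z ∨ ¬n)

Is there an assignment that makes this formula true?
Yes

Yes, the formula is satisfiable.

One satisfying assignment is: r=True, s=True, n=True, d=True, k=False, t=False, z=True, a=True, o=True, j=True

Verification: With this assignment, all 43 clauses evaluate to true.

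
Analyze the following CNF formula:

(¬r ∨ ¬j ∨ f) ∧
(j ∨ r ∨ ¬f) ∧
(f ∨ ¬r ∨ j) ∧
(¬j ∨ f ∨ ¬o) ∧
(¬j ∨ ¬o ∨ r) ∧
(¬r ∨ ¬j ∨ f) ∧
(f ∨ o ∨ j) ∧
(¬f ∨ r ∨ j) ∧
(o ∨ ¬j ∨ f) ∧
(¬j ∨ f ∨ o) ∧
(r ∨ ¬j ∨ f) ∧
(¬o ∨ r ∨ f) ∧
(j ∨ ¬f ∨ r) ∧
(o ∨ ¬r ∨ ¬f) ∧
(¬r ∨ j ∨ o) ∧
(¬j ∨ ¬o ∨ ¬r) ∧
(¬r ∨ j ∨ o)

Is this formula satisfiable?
Yes

Yes, the formula is satisfiable.

One satisfying assignment is: r=False, j=True, f=True, o=False

Verification: With this assignment, all 17 clauses evaluate to true.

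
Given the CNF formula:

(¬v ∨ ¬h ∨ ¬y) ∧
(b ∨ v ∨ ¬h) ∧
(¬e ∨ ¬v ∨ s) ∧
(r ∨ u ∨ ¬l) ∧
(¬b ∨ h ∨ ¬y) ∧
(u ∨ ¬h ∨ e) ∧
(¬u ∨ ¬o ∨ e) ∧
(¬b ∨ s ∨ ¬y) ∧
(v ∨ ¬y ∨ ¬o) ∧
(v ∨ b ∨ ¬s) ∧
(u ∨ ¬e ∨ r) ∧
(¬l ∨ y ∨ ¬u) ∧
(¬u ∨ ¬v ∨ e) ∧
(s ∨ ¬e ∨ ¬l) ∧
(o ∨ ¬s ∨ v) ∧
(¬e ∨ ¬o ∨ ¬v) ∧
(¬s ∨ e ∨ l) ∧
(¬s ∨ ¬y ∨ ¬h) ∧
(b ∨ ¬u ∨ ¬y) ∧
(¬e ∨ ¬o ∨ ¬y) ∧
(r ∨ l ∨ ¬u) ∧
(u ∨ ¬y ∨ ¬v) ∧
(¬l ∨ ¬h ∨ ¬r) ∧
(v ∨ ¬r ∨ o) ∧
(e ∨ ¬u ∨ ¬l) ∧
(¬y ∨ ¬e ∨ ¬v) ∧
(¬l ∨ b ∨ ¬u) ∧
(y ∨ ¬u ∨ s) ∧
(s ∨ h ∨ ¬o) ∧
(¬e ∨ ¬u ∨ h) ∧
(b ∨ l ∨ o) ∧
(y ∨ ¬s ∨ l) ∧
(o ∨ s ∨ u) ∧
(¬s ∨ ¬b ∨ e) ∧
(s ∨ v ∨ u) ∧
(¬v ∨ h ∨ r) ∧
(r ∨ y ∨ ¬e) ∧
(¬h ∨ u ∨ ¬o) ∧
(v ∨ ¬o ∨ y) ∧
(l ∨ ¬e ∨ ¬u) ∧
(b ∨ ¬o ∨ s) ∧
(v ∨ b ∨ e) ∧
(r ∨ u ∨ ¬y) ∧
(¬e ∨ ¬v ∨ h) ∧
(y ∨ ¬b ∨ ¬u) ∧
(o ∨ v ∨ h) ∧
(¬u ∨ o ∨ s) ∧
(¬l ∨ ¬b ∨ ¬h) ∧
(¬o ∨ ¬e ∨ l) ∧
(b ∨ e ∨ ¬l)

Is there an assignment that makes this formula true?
No

No, the formula is not satisfiable.

No assignment of truth values to the variables can make all 50 clauses true simultaneously.

The formula is UNSAT (unsatisfiable).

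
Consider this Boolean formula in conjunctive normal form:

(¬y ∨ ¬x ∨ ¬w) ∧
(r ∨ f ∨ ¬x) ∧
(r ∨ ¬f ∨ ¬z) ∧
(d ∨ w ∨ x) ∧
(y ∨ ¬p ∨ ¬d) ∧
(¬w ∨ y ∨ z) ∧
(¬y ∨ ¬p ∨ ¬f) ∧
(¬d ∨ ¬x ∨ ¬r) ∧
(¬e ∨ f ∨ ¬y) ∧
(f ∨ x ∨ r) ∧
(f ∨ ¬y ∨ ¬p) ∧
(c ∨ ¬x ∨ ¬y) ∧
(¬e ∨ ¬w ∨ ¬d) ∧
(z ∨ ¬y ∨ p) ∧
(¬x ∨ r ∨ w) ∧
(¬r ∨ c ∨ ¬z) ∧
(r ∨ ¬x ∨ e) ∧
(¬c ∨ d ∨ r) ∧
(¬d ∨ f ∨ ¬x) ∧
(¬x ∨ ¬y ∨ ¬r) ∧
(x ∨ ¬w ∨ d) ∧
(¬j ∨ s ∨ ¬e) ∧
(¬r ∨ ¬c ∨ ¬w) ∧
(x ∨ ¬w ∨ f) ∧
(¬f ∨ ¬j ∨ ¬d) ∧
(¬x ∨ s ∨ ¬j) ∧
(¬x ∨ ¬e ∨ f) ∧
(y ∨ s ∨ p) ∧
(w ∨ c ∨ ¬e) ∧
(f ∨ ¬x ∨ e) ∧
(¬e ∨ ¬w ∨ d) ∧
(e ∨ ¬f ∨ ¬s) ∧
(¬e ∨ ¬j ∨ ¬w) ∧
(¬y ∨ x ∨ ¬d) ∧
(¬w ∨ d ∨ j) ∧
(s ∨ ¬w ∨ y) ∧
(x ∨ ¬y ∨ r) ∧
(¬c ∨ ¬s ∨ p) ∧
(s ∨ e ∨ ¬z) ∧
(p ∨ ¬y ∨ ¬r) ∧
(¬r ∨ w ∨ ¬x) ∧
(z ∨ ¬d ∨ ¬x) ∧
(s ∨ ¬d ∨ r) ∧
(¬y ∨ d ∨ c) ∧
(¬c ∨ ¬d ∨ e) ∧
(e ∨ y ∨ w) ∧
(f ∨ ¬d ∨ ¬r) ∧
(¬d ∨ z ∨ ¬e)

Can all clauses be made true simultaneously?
No

No, the formula is not satisfiable.

No assignment of truth values to the variables can make all 48 clauses true simultaneously.

The formula is UNSAT (unsatisfiable).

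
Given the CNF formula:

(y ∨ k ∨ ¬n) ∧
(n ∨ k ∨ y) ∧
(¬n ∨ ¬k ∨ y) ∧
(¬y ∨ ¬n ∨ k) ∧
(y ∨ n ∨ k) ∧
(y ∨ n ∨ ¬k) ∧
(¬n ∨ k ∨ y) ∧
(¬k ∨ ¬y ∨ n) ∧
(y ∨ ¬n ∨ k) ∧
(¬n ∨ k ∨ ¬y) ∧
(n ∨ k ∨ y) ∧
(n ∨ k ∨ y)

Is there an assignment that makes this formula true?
Yes

Yes, the formula is satisfiable.

One satisfying assignment is: k=False, y=True, n=False

Verification: With this assignment, all 12 clauses evaluate to true.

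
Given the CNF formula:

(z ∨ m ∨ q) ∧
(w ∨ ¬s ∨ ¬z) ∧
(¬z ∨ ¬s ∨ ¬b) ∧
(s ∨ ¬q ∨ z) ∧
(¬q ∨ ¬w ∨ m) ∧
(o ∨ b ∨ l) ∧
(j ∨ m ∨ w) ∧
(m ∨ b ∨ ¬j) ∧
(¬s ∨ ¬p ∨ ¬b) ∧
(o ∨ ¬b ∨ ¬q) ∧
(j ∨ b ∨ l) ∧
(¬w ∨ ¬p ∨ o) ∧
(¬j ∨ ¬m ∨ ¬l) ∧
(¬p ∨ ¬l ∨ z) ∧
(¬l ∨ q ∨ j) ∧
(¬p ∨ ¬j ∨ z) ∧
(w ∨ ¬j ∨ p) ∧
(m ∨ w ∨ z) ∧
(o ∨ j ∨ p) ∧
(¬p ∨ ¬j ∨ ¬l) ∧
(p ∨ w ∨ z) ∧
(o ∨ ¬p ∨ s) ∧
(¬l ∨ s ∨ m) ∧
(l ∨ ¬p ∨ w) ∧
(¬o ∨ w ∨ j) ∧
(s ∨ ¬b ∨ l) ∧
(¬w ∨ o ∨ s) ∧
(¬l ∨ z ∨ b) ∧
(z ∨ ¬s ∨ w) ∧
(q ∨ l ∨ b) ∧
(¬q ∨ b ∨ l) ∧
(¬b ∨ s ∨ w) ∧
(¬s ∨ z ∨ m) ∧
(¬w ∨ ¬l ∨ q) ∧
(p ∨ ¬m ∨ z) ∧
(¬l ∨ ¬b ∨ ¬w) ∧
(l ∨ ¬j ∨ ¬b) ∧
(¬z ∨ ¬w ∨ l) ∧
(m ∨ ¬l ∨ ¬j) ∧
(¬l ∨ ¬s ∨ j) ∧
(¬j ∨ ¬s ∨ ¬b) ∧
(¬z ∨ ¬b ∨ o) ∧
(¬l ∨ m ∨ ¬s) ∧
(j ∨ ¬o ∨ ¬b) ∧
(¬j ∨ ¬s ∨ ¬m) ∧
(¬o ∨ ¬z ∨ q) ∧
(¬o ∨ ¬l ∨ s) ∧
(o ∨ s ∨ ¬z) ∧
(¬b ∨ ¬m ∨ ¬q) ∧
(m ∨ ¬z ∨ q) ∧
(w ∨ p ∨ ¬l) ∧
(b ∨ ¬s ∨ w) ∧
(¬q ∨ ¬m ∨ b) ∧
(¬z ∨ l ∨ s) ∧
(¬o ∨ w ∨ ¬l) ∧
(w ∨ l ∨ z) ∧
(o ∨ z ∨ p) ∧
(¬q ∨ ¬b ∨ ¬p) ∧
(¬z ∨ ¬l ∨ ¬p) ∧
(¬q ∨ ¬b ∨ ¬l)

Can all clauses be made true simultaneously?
No

No, the formula is not satisfiable.

No assignment of truth values to the variables can make all 60 clauses true simultaneously.

The formula is UNSAT (unsatisfiable).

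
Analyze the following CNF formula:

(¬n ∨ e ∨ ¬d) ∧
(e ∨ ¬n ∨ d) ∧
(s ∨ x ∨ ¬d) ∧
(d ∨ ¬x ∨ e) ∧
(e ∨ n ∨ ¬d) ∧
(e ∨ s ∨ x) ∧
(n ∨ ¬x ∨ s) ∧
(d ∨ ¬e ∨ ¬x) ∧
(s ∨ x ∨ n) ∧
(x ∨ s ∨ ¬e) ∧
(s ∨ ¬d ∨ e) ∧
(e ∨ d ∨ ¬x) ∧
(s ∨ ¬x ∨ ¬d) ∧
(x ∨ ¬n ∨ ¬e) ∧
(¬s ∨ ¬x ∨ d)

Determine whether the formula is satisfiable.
Yes

Yes, the formula is satisfiable.

One satisfying assignment is: x=False, e=False, d=False, s=True, n=False

Verification: With this assignment, all 15 clauses evaluate to true.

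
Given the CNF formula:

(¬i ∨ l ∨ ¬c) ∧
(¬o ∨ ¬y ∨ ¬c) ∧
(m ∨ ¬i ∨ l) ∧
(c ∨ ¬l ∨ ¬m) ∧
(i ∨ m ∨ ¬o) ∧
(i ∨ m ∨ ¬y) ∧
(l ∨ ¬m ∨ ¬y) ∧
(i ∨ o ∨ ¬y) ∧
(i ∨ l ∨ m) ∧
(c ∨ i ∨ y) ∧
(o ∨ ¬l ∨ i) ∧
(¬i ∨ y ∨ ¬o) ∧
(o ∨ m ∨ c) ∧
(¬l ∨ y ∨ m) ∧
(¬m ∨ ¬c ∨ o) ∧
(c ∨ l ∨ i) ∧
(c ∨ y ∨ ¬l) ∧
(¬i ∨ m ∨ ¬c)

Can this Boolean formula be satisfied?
Yes

Yes, the formula is satisfiable.

One satisfying assignment is: o=True, i=False, m=True, c=True, y=False, l=False

Verification: With this assignment, all 18 clauses evaluate to true.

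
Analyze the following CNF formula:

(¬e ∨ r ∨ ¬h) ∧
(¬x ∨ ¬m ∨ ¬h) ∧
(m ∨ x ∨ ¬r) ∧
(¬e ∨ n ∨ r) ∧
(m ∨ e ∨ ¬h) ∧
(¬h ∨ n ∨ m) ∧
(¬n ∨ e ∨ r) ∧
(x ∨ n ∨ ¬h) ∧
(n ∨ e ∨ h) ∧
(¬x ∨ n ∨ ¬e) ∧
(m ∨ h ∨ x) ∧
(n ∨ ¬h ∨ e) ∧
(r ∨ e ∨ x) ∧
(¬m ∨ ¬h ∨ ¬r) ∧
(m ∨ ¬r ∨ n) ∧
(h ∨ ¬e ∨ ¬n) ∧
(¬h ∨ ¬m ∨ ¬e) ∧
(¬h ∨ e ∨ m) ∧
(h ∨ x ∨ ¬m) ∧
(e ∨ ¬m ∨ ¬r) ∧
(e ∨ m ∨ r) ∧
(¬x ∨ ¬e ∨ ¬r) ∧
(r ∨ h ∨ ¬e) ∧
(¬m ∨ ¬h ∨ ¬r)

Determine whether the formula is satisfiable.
Yes

Yes, the formula is satisfiable.

One satisfying assignment is: e=False, h=False, x=True, m=False, n=True, r=True

Verification: With this assignment, all 24 clauses evaluate to true.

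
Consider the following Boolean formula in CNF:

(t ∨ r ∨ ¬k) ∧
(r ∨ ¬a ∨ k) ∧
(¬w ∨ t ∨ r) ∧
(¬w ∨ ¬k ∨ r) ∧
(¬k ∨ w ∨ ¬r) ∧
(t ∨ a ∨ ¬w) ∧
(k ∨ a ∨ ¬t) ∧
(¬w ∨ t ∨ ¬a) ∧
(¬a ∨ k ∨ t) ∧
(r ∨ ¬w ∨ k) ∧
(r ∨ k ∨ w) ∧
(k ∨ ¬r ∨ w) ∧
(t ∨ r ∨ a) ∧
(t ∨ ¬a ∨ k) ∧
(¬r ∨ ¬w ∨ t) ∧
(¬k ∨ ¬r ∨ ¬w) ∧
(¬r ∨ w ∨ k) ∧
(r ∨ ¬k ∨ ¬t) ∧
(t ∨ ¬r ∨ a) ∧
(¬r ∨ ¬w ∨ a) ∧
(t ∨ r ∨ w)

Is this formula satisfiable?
Yes

Yes, the formula is satisfiable.

One satisfying assignment is: r=True, t=True, a=True, w=True, k=False

Verification: With this assignment, all 21 clauses evaluate to true.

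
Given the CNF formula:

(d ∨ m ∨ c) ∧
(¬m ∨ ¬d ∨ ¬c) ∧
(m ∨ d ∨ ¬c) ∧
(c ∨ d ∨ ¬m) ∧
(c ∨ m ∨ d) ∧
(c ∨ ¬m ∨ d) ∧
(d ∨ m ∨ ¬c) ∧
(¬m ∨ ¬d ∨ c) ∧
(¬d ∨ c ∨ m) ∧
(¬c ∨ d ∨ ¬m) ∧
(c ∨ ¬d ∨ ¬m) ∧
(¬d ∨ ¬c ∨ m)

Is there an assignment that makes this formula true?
No

No, the formula is not satisfiable.

No assignment of truth values to the variables can make all 12 clauses true simultaneously.

The formula is UNSAT (unsatisfiable).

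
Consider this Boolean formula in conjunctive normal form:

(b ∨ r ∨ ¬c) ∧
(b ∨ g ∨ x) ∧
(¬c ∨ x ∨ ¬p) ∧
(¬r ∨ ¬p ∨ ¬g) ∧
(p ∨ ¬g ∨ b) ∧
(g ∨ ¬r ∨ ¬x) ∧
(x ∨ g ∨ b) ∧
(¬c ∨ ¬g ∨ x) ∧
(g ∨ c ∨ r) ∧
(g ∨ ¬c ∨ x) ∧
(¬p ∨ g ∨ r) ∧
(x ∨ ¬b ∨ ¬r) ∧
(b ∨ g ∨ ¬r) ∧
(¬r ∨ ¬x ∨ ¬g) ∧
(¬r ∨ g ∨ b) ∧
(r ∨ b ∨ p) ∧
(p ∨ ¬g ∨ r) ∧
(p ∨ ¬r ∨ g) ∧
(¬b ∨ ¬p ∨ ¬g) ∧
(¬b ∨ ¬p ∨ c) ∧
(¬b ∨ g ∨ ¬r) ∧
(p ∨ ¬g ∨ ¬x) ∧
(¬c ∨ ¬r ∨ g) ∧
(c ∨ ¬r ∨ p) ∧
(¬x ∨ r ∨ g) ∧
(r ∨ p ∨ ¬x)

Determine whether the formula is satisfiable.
Yes

Yes, the formula is satisfiable.

One satisfying assignment is: r=False, b=False, g=True, c=False, x=False, p=True

Verification: With this assignment, all 26 clauses evaluate to true.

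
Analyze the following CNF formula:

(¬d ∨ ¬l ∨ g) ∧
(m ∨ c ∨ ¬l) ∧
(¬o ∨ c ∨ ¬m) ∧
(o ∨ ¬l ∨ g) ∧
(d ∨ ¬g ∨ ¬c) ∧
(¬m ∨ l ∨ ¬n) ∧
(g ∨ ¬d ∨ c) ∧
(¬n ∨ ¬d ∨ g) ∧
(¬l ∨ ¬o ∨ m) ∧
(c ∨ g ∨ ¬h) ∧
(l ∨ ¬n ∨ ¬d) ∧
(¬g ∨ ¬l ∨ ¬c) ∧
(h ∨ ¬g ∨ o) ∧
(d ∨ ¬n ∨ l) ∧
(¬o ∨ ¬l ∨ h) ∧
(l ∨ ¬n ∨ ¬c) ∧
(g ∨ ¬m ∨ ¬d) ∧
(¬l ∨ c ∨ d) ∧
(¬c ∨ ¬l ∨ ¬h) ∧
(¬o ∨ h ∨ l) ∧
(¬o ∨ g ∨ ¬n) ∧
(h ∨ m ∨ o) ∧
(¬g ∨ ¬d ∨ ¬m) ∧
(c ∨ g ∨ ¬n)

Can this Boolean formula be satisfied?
Yes

Yes, the formula is satisfiable.

One satisfying assignment is: c=False, o=False, h=False, d=False, m=True, l=False, n=False, g=False

Verification: With this assignment, all 24 clauses evaluate to true.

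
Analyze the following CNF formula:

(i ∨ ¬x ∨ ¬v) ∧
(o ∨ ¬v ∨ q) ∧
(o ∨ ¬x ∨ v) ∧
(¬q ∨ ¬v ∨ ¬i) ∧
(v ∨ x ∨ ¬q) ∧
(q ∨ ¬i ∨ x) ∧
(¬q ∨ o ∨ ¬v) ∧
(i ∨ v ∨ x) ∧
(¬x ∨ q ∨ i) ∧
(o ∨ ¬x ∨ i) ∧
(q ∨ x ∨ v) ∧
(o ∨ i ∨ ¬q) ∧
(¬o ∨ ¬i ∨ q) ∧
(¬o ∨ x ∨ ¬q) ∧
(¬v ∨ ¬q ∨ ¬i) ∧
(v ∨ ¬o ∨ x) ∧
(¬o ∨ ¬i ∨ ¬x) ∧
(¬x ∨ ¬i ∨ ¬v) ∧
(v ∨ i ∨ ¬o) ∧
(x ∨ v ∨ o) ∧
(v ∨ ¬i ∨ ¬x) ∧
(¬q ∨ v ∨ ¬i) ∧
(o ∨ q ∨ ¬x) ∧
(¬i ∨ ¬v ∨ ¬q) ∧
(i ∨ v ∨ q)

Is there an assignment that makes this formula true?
Yes

Yes, the formula is satisfiable.

One satisfying assignment is: q=False, i=False, x=False, o=True, v=True

Verification: With this assignment, all 25 clauses evaluate to true.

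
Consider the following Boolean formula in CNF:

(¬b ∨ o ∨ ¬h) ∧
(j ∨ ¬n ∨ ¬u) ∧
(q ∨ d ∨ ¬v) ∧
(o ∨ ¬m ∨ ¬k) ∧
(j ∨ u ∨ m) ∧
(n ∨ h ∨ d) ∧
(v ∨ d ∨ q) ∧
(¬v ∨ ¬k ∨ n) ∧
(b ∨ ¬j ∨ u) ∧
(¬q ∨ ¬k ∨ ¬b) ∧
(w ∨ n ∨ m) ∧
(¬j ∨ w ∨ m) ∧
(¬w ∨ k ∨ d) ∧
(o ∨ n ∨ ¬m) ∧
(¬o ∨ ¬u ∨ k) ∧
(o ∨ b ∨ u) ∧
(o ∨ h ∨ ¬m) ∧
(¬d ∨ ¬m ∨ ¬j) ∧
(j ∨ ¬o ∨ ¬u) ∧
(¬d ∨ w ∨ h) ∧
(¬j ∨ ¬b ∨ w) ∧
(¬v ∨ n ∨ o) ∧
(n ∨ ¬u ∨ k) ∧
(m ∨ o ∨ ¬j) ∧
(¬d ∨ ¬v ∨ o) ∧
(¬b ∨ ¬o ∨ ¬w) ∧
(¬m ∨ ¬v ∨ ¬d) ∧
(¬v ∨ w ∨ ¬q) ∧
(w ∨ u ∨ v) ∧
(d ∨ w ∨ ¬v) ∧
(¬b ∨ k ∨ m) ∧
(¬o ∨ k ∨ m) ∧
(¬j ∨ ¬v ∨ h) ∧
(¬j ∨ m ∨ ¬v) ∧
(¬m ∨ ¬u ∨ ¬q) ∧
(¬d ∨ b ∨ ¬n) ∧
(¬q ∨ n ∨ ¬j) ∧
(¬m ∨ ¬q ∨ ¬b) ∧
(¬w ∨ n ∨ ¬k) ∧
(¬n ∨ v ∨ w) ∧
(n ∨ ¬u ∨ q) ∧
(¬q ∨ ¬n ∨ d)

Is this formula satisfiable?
Yes

Yes, the formula is satisfiable.

One satisfying assignment is: m=True, d=True, h=False, j=False, o=True, q=False, k=False, u=False, n=False, v=False, b=False, w=True

Verification: With this assignment, all 42 clauses evaluate to true.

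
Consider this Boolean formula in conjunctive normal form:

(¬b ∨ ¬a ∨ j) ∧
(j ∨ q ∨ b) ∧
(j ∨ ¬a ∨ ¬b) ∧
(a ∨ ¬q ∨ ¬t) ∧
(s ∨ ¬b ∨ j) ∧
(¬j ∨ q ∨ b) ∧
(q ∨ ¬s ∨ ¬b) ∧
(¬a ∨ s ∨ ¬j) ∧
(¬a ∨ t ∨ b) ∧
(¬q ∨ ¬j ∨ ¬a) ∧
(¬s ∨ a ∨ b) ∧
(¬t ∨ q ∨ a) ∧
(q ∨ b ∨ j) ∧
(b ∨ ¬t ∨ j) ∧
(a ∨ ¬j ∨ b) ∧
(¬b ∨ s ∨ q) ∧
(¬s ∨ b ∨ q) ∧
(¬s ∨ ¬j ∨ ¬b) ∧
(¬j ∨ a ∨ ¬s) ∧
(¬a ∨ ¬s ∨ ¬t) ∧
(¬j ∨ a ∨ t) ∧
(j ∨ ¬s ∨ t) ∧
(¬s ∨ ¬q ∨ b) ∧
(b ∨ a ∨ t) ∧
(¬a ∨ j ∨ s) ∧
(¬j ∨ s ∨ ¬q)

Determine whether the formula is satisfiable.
No

No, the formula is not satisfiable.

No assignment of truth values to the variables can make all 26 clauses true simultaneously.

The formula is UNSAT (unsatisfiable).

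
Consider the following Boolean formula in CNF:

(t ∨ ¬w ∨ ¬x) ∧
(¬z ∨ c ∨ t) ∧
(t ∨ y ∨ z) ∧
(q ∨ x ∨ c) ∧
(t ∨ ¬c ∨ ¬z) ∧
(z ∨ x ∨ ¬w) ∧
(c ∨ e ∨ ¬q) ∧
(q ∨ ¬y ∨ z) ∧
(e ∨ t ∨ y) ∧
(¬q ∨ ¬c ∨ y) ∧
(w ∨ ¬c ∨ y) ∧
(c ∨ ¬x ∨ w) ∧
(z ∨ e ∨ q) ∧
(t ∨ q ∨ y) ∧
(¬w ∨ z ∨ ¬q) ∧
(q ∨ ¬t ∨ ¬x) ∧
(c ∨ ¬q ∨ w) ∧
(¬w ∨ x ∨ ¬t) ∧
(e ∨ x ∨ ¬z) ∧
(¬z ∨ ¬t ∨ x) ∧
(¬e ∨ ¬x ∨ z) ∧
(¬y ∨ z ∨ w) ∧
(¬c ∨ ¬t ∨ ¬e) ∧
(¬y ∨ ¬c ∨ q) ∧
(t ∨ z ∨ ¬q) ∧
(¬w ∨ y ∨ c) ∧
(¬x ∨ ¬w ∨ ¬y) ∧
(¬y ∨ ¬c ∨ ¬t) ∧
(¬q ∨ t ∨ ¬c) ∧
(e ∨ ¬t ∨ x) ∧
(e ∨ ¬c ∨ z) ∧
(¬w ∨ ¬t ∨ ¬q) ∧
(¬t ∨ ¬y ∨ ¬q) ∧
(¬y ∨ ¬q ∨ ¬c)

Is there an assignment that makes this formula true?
No

No, the formula is not satisfiable.

No assignment of truth values to the variables can make all 34 clauses true simultaneously.

The formula is UNSAT (unsatisfiable).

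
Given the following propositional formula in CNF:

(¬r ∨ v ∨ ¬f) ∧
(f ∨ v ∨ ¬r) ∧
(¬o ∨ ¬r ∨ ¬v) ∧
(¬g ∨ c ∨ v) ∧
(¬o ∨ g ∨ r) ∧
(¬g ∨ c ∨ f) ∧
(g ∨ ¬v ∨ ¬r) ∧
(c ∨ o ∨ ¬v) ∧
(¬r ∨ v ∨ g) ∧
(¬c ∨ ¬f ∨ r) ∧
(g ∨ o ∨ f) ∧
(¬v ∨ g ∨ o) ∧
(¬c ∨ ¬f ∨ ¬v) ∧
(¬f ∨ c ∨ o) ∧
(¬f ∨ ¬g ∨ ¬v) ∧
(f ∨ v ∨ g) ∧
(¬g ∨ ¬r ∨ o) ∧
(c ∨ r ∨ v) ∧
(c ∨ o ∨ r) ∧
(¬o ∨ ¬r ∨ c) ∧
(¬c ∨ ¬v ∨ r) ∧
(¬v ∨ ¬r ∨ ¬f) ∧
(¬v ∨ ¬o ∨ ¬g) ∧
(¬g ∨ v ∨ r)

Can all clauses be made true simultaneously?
No

No, the formula is not satisfiable.

No assignment of truth values to the variables can make all 24 clauses true simultaneously.

The formula is UNSAT (unsatisfiable).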